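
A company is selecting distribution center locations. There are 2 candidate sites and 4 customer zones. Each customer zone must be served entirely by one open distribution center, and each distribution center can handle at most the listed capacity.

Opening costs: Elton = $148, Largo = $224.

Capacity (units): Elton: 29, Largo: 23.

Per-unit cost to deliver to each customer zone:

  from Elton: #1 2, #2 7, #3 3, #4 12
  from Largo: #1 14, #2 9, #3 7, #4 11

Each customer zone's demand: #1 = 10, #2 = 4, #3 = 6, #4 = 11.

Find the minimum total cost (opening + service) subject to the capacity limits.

Open {Elton, Largo}: #1→Elton 2·10=20, #2→Elton 7·4=28, #3→Elton 3·6=18, #4→Largo 11·11=121.
Loads: Elton carries 20/29, Largo carries 11/23. Service 187; fixed 372; total 559.
Next best feasible plan costs 567.

Minimum total cost: 559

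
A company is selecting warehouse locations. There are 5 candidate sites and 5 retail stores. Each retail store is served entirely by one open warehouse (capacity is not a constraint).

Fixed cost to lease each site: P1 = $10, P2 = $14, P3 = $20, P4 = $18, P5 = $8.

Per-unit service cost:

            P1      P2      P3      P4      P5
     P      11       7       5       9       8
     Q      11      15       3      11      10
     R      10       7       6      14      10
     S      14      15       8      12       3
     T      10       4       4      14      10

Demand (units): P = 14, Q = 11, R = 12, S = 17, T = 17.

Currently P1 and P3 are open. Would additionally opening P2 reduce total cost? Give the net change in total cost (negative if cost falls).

No — net change +14 (cost rises by 14).

Current service cost with {P1, P3}: 379.
Adding P2: each retail store re-picks its cheapest; new service cost 379, saving 0.
Extra fixed cost: 14. Net change = 14 − 0 = 14.
(Totals: 409 → 423.)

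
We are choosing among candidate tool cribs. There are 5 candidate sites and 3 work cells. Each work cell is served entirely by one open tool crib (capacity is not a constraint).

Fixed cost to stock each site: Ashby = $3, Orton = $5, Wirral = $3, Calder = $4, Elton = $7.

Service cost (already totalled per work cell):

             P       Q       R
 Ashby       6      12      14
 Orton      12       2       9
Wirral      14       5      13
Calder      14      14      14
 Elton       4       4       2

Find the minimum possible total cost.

For any fixed open set, each work cell goes to its cheapest open site; total = fixed + service.
{Elton}: P→Elton 4, Q→Elton 4, R→Elton 2. Service 10; fixed 7; total 17.
{Ashby, Elton}: P→Elton 4, Q→Elton 4, R→Elton 2. Service 10; fixed 10; total 20.
{Orton, Elton}: service 8 + fixed 12 = 20
{Ashby, Orton, Wirral, Calder, Elton}: service 8 + fixed 22 = 30
No other subset beats 17.

Minimum total cost: 17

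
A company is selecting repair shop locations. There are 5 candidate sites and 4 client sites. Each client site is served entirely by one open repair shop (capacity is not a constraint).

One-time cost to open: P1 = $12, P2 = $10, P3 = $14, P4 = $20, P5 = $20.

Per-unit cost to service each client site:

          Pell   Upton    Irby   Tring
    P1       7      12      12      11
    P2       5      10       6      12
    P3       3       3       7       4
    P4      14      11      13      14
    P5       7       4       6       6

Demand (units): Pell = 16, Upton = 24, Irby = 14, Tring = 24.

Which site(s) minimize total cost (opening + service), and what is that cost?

Open P2 and P3; minimum total cost 324.

For any fixed open set, each client site goes to its cheapest open site; total = fixed + service.
{P2, P3}: Pell→P3 3·16=48, Upton→P3 3·24=72, Irby→P2 6·14=84, Tring→P3 4·24=96. Service 300; fixed 24; total 324.
{P3}: service 314 + fixed 14 = 328
{P3, P5}: service 300 + fixed 34 = 334
{P1, P2, P3, P4, P5}: service 300 + fixed 76 = 376
No other subset beats 324.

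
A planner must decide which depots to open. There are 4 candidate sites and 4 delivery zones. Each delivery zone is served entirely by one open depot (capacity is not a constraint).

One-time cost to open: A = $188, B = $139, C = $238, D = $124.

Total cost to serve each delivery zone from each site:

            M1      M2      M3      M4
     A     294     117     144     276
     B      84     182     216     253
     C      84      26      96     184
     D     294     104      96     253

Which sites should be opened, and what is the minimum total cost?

For any fixed open set, each delivery zone goes to its cheapest open site; total = fixed + service.
{C}: M1→C 84, M2→C 26, M3→C 96, M4→C 184. Service 390; fixed 238; total 628.
{C, D}: M1→C 84, M2→C 26, M3→C 96, M4→C 184. Service 390; fixed 362; total 752.
{B, C}: service 390 + fixed 377 = 767
{A, B, C, D}: service 390 + fixed 689 = 1079
No other subset beats 628.

Open C only; minimum total cost 628.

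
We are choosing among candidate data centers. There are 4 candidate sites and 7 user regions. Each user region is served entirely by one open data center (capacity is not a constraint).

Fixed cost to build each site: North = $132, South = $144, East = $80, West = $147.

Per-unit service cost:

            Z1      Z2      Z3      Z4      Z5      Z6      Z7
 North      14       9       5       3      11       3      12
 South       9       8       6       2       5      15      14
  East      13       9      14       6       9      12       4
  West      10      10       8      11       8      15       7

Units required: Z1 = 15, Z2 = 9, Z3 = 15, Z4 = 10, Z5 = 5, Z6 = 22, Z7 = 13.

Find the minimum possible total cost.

For any fixed open set, each user region goes to its cheapest open site; total = fixed + service.
{North, East}: Z1→East 13·15=195, Z2→North 9·9=81, Z3→North 5·15=75, Z4→North 3·10=30, Z5→East 9·5=45, Z6→North 3·22=66, Z7→East 4·13=52. Service 544; fixed 212; total 756.
{North, South, East}: Z1→South 9·15=135, Z2→South 8·9=72, Z3→North 5·15=75, Z4→South 2·10=20, Z5→South 5·5=25, Z6→North 3·22=66, Z7→East 4·13=52. Service 445; fixed 356; total 801.
{North}: Z1→North 14·15=210, Z2→North 9·9=81, Z3→North 5·15=75, Z4→North 3·10=30, Z5→North 11·5=55, Z6→North 3·22=66, Z7→North 12·13=156. Service 673; fixed 132; total 805.
{North, South, East, West}: service 445 + fixed 503 = 948
No other subset beats 756.

Minimum total cost: 756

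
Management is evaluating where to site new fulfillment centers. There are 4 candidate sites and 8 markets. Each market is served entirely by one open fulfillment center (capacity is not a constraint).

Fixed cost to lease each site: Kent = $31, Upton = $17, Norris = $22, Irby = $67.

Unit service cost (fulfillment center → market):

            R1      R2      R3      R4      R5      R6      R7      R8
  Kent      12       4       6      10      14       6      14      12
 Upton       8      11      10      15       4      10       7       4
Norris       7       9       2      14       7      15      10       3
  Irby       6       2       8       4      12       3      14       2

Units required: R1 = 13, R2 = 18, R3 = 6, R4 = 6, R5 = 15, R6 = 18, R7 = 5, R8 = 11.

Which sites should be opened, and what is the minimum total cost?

Open Upton, Norris and Irby; minimum total cost 427.

For any fixed open set, each market goes to its cheapest open site; total = fixed + service.
{Upton, Norris, Irby}: R1→Irby 6·13=78, R2→Irby 2·18=36, R3→Norris 2·6=12, R4→Irby 4·6=24, R5→Upton 4·15=60, R6→Irby 3·18=54, R7→Upton 7·5=35, R8→Irby 2·11=22. Service 321; fixed 106; total 427.
{Upton, Irby}: R1→Irby 6·13=78, R2→Irby 2·18=36, R3→Irby 8·6=48, R4→Irby 4·6=24, R5→Upton 4·15=60, R6→Irby 3·18=54, R7→Upton 7·5=35, R8→Irby 2·11=22. Service 357; fixed 84; total 441.
{Kent, Upton, Norris, Irby}: service 321 + fixed 137 = 458
{Upton}: service 771 + fixed 17 = 788
(All 15 nonempty subsets were checked; Upton, Norris and Irby is lowest.)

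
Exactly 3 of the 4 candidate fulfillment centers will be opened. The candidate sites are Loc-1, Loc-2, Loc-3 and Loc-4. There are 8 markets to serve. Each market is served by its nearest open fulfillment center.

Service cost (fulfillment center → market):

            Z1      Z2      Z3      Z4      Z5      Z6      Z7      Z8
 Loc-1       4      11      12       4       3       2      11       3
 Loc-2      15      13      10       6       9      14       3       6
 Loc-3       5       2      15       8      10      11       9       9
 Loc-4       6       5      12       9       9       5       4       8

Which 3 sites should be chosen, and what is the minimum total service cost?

With exactly 3 open, each market uses its cheapest among the chosen.
{Loc-1, Loc-2, Loc-3}: Z1→Loc-1 4, Z2→Loc-3 2, Z3→Loc-2 10, Z4→Loc-1 4, Z5→Loc-1 3, Z6→Loc-1 2, Z7→Loc-2 3, Z8→Loc-1 3. Service cost 31.
{Loc-1, Loc-2, Loc-4}: service cost 34
{Loc-1, Loc-3, Loc-4}: service cost 34
Among all 4 size-3 choices, {Loc-1, Loc-2, Loc-3} is lowest.

Choose Loc-1, Loc-2 and Loc-3; total service cost 31.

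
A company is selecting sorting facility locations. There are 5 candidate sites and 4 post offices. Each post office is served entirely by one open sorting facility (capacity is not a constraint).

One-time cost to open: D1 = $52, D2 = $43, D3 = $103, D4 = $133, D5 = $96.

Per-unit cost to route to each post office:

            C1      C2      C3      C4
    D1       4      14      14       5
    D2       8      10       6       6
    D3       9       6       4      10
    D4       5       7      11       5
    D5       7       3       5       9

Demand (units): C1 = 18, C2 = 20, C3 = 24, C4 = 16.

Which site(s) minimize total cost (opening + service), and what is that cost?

Open D1 and D5; minimum total cost 480.

For any fixed open set, each post office goes to its cheapest open site; total = fixed + service.
{D1, D5}: C1→D1 4·18=72, C2→D5 3·20=60, C3→D5 5·24=120, C4→D1 5·16=80. Service 332; fixed 148; total 480.
{D1, D2, D5}: C1→D1 4·18=72, C2→D5 3·20=60, C3→D5 5·24=120, C4→D1 5·16=80. Service 332; fixed 191; total 523.
{D1, D3}: service 368 + fixed 155 = 523
{D1, D2, D3, D4, D5}: C1→D1 4·18=72, C2→D5 3·20=60, C3→D3 4·24=96, C4→D1 5·16=80. Service 308; fixed 427; total 735.
No other subset beats 480.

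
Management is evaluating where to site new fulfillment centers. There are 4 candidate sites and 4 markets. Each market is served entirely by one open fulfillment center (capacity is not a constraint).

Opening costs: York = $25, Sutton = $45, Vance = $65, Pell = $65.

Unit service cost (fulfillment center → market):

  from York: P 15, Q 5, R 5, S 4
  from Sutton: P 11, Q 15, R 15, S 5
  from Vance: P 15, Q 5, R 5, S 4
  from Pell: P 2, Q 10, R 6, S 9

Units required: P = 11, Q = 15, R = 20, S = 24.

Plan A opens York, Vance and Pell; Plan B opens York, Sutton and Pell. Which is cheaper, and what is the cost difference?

Plan A: {York, Vance, Pell}: P→Pell 2·11=22, Q→York 5·15=75, R→York 5·20=100, S→York 4·24=96. Service 293; fixed 155; total 448.
Plan B: {York, Sutton, Pell}: P→Pell 2·11=22, Q→York 5·15=75, R→York 5·20=100, S→York 4·24=96. Service 293; fixed 135; total 428.
Difference: |448 − 428| = 20.

Plan B is cheaper by 20.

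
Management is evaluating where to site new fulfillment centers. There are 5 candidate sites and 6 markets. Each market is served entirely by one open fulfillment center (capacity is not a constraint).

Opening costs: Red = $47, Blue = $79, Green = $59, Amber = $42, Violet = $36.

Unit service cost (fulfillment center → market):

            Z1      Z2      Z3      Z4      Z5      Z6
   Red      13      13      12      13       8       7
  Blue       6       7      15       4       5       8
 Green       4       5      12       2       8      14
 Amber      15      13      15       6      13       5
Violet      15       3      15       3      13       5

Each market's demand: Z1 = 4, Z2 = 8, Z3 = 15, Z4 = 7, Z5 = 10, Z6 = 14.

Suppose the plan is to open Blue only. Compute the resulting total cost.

Each market is assigned to its cheapest site among the open ones.
{Blue}: Z1→Blue 6·4=24, Z2→Blue 7·8=56, Z3→Blue 15·15=225, Z4→Blue 4·7=28, Z5→Blue 5·10=50, Z6→Blue 8·14=112. Service 495; fixed 79; total 574.

Total cost: 574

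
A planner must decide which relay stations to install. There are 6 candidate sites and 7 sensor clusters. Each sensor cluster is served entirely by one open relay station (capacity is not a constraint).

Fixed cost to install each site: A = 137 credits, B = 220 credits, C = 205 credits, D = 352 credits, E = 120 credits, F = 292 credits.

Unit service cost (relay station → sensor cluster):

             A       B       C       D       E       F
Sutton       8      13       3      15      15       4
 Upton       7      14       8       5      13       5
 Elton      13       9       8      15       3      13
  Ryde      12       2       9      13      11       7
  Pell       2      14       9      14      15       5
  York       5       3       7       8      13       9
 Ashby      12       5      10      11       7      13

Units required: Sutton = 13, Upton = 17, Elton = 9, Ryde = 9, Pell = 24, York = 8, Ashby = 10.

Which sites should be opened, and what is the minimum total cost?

Open A and E; minimum total cost 764.

For any fixed open set, each sensor cluster goes to its cheapest open site; total = fixed + service.
{A, E}: Sutton→A 8·13=104, Upton→A 7·17=119, Elton→E 3·9=27, Ryde→E 11·9=99, Pell→A 2·24=48, York→A 5·8=40, Ashby→E 7·10=70. Service 507; fixed 257; total 764.
{A}: service 656 + fixed 137 = 793
{A, B}: service 444 + fixed 357 = 801
{A, B, C, D, E, F}: Sutton→C 3·13=39, Upton→D 5·17=85, Elton→E 3·9=27, Ryde→B 2·9=18, Pell→A 2·24=48, York→B 3·8=24, Ashby→B 5·10=50. Service 291; fixed 1326; total 1617.
No other subset beats 764.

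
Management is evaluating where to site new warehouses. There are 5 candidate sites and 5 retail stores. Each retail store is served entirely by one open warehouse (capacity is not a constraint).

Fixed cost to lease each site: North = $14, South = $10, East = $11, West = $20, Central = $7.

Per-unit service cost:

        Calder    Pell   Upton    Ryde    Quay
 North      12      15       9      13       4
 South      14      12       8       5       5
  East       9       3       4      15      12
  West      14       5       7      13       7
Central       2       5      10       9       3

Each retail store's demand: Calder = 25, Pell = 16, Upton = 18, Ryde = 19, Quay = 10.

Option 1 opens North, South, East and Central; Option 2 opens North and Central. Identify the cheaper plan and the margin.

Option 1: {North, South, East, Central}: Calder→Central 2·25=50, Pell→East 3·16=48, Upton→East 4·18=72, Ryde→South 5·19=95, Quay→Central 3·10=30. Service 295; fixed 42; total 337.
Option 2: {North, Central}: Calder→Central 2·25=50, Pell→Central 5·16=80, Upton→North 9·18=162, Ryde→Central 9·19=171, Quay→Central 3·10=30. Service 493; fixed 21; total 514.
Difference: |337 − 514| = 177.

Option 1 is cheaper by 177.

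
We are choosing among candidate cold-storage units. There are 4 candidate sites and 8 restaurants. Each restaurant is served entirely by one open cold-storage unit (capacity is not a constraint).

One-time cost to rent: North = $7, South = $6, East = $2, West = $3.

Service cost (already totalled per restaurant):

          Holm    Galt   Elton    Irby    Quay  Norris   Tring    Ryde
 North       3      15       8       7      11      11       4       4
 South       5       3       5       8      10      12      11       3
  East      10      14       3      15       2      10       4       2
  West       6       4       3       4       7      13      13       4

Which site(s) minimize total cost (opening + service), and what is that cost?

For any fixed open set, each restaurant goes to its cheapest open site; total = fixed + service.
{East, West}: Holm→West 6, Galt→West 4, Elton→East 3, Irby→West 4, Quay→East 2, Norris→East 10, Tring→East 4, Ryde→East 2. Service 35; fixed 5; total 40.
{North, East, West}: Holm→North 3, Galt→West 4, Elton→East 3, Irby→West 4, Quay→East 2, Norris→East 10, Tring→North 4, Ryde→East 2. Service 32; fixed 12; total 44.
{South, East, West}: service 33 + fixed 11 = 44
{North, South, East, West}: Holm→North 3, Galt→South 3, Elton→East 3, Irby→West 4, Quay→East 2, Norris→East 10, Tring→North 4, Ryde→East 2. Service 31; fixed 18; total 49.
No other subset beats 40.

Open East and West; minimum total cost 40.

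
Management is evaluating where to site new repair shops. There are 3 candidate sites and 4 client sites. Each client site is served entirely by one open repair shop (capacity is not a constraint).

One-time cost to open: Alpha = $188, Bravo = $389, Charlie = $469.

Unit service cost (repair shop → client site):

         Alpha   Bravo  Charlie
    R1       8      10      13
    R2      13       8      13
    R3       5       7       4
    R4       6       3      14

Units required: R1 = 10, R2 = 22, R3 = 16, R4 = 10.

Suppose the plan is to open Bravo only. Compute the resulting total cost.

Each client site is assigned to its cheapest site among the open ones.
{Bravo}: R1→Bravo 10·10=100, R2→Bravo 8·22=176, R3→Bravo 7·16=112, R4→Bravo 3·10=30. Service 418; fixed 389; total 807.

Total cost: 807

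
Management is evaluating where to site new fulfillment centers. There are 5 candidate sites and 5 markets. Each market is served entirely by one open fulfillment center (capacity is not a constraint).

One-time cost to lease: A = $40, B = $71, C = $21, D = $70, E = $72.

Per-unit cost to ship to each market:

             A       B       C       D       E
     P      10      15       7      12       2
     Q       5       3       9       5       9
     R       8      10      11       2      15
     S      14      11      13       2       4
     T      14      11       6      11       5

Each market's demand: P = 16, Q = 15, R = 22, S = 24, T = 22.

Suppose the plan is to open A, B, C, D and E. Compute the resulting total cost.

Each market is assigned to its cheapest site among the open ones.
{A, B, C, D, E}: P→E 2·16=32, Q→B 3·15=45, R→D 2·22=44, S→D 2·24=48, T→E 5·22=110. Service 279; fixed 274; total 553.

Total cost: 553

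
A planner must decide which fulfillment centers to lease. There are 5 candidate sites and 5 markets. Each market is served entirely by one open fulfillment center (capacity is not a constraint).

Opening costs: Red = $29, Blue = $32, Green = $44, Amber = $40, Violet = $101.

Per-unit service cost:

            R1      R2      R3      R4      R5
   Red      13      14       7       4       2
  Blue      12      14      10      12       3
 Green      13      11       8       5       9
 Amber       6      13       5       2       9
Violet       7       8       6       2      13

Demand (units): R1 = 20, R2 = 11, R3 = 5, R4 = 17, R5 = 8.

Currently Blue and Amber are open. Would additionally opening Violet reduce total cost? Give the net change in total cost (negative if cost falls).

Current service cost with {Blue, Amber}: 346.
Adding Violet: each market re-picks its cheapest; new service cost 291, saving 55.
Extra fixed cost: 101. Net change = 101 − 55 = 46.
(Totals: 418 → 464.)

No — net change +46 (cost rises by 46).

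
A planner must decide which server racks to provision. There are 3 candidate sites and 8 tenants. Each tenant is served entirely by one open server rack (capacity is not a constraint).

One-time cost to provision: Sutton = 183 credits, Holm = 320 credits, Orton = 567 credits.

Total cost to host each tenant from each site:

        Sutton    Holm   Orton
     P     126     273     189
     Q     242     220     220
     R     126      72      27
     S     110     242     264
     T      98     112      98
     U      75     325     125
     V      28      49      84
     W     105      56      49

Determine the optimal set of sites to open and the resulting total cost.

For any fixed open set, each tenant goes to its cheapest open site; total = fixed + service.
{Sutton}: P→Sutton 126, Q→Sutton 242, R→Sutton 126, S→Sutton 110, T→Sutton 98, U→Sutton 75, V→Sutton 28, W→Sutton 105. Service 910; fixed 183; total 1093.
{Sutton, Holm}: service 785 + fixed 503 = 1288
{Sutton, Orton}: service 733 + fixed 750 = 1483
{Sutton, Holm, Orton}: service 733 + fixed 1070 = 1803
No other subset beats 1093.

Open Sutton only; minimum total cost 1093.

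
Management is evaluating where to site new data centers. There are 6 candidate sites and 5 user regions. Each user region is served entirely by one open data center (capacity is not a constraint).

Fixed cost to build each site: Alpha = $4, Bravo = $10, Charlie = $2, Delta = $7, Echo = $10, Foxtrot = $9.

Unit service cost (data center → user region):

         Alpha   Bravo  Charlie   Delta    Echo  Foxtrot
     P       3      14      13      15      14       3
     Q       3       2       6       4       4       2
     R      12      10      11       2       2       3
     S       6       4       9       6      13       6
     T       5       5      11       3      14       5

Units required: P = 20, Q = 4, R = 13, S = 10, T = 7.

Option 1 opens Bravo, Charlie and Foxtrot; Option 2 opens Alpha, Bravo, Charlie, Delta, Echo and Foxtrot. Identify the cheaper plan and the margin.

Option 1: {Bravo, Charlie, Foxtrot}: P→Foxtrot 3·20=60, Q→Bravo 2·4=8, R→Foxtrot 3·13=39, S→Bravo 4·10=40, T→Bravo 5·7=35. Service 182; fixed 21; total 203.
Option 2: {Alpha, Bravo, Charlie, Delta, Echo, Foxtrot}: P→Alpha 3·20=60, Q→Bravo 2·4=8, R→Delta 2·13=26, S→Bravo 4·10=40, T→Delta 3·7=21. Service 155; fixed 42; total 197.
Difference: |203 − 197| = 6.

Option 2 is cheaper by 6.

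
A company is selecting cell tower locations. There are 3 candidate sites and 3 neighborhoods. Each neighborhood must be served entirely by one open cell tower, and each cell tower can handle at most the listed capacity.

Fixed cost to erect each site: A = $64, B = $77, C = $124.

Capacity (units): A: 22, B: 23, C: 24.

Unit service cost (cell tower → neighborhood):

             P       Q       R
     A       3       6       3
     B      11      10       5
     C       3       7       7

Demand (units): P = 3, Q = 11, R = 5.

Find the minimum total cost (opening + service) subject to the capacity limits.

Minimum total cost: 154

Open {A}: P→A 3·3=9, Q→A 6·11=66, R→A 3·5=15.
Loads: A carries 19/22. Service 90; fixed 64; total 154.
Next best feasible plan costs 231.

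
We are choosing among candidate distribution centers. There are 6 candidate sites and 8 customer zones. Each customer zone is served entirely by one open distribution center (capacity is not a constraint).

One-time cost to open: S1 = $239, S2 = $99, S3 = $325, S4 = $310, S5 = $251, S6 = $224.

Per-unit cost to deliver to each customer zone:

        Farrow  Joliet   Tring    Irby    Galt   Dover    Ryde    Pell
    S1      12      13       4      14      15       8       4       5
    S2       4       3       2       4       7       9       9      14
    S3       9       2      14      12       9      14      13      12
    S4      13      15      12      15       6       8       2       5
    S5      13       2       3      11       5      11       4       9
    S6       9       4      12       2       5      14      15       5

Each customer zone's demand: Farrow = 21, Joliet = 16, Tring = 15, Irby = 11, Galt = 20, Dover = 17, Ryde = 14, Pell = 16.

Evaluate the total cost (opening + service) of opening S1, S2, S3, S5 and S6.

Total cost: 1678

Each customer zone is assigned to its cheapest site among the open ones.
{S1, S2, S3, S5, S6}: Farrow→S2 4·21=84, Joliet→S3 2·16=32, Tring→S2 2·15=30, Irby→S6 2·11=22, Galt→S5 5·20=100, Dover→S1 8·17=136, Ryde→S1 4·14=56, Pell→S1 5·16=80. Service 540; fixed 1138; total 1678.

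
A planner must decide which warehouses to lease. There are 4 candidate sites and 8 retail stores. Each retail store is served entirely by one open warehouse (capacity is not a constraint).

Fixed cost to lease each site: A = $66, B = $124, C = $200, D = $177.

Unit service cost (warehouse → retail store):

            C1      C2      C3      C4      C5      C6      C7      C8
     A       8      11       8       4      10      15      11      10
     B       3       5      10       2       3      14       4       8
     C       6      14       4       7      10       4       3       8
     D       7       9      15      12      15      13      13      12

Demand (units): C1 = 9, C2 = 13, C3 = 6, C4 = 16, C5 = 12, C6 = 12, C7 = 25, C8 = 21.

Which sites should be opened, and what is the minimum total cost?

For any fixed open set, each retail store goes to its cheapest open site; total = fixed + service.
{B}: C1→B 3·9=27, C2→B 5·13=65, C3→B 10·6=60, C4→B 2·16=32, C5→B 3·12=36, C6→B 14·12=168, C7→B 4·25=100, C8→B 8·21=168. Service 656; fixed 124; total 780.
{B, C}: service 475 + fixed 324 = 799
{A, B}: service 644 + fixed 190 = 834
{A, B, C, D}: service 475 + fixed 567 = 1042
No other subset beats 780.

Open B only; minimum total cost 780.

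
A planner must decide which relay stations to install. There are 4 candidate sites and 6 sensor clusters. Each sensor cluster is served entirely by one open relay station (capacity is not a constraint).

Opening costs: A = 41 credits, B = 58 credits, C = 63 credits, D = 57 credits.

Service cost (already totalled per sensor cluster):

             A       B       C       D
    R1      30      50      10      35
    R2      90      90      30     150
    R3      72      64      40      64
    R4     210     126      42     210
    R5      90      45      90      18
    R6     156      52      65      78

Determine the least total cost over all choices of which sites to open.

Minimum total cost: 325

For any fixed open set, each sensor cluster goes to its cheapest open site; total = fixed + service.
{C, D}: R1→C 10, R2→C 30, R3→C 40, R4→C 42, R5→D 18, R6→C 65. Service 205; fixed 120; total 325.
{B, C}: service 219 + fixed 121 = 340
{C}: R1→C 10, R2→C 30, R3→C 40, R4→C 42, R5→C 90, R6→C 65. Service 277; fixed 63; total 340.
{A, B, C, D}: service 192 + fixed 219 = 411
No other subset beats 325.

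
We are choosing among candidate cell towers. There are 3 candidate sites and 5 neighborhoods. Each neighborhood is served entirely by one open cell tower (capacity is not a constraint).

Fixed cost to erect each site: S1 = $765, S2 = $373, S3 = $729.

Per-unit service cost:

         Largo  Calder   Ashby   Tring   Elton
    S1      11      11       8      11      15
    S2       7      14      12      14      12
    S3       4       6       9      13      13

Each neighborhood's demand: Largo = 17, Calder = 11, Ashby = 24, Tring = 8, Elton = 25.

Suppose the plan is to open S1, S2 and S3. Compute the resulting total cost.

Total cost: 2581

Each neighborhood is assigned to its cheapest site among the open ones.
{S1, S2, S3}: Largo→S3 4·17=68, Calder→S3 6·11=66, Ashby→S1 8·24=192, Tring→S1 11·8=88, Elton→S2 12·25=300. Service 714; fixed 1867; total 2581.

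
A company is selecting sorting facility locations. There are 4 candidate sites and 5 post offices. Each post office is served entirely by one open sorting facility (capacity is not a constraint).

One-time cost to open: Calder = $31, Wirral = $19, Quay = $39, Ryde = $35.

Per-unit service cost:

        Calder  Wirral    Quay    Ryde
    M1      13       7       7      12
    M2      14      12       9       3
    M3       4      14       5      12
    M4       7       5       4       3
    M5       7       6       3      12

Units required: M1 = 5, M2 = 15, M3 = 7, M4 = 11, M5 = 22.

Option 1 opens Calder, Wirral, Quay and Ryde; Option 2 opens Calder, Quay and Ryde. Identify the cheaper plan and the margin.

Option 1: {Calder, Wirral, Quay, Ryde}: M1→Wirral 7·5=35, M2→Ryde 3·15=45, M3→Calder 4·7=28, M4→Ryde 3·11=33, M5→Quay 3·22=66. Service 207; fixed 124; total 331.
Option 2: {Calder, Quay, Ryde}: M1→Quay 7·5=35, M2→Ryde 3·15=45, M3→Calder 4·7=28, M4→Ryde 3·11=33, M5→Quay 3·22=66. Service 207; fixed 105; total 312.
Difference: |331 − 312| = 19.

Option 2 is cheaper by 19.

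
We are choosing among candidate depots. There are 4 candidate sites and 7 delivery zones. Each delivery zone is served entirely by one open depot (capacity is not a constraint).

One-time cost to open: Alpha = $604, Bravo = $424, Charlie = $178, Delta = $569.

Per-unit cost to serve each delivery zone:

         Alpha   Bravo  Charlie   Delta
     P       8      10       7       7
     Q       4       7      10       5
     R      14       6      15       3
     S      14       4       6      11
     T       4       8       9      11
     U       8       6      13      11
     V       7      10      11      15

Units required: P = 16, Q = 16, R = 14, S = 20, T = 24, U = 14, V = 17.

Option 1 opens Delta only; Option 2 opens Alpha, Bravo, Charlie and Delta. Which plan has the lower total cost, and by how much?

Option 1: {Delta}: P→Delta 7·16=112, Q→Delta 5·16=80, R→Delta 3·14=42, S→Delta 11·20=220, T→Delta 11·24=264, U→Delta 11·14=154, V→Delta 15·17=255. Service 1127; fixed 569; total 1696.
Option 2: {Alpha, Bravo, Charlie, Delta}: P→Charlie 7·16=112, Q→Alpha 4·16=64, R→Delta 3·14=42, S→Bravo 4·20=80, T→Alpha 4·24=96, U→Bravo 6·14=84, V→Alpha 7·17=119. Service 597; fixed 1775; total 2372.
Difference: |1696 − 2372| = 676.

Option 1 is cheaper by 676.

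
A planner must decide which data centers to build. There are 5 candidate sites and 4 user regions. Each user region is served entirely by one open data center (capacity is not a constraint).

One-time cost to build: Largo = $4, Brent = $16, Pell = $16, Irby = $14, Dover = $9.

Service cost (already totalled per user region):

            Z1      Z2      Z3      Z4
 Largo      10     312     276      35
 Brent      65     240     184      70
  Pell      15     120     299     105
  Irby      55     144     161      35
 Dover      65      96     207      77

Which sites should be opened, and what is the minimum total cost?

Open Largo, Irby and Dover; minimum total cost 329.

For any fixed open set, each user region goes to its cheapest open site; total = fixed + service.
{Largo, Irby, Dover}: Z1→Largo 10, Z2→Dover 96, Z3→Irby 161, Z4→Largo 35. Service 302; fixed 27; total 329.
{Largo, Brent, Irby, Dover}: service 302 + fixed 43 = 345
{Largo, Pell, Irby, Dover}: service 302 + fixed 43 = 345
{Largo, Brent, Pell, Irby, Dover}: Z1→Largo 10, Z2→Dover 96, Z3→Irby 161, Z4→Largo 35. Service 302; fixed 59; total 361.
No other subset beats 329.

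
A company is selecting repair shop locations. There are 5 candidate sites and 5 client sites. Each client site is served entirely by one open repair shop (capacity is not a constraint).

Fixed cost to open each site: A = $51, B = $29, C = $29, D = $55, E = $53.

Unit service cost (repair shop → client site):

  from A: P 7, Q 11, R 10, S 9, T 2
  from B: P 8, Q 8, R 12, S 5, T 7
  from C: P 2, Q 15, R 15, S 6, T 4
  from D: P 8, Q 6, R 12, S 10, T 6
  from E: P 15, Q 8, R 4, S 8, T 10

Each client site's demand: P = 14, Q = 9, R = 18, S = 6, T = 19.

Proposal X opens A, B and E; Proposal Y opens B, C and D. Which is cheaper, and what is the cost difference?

Proposal X: {A, B, E}: P→A 7·14=98, Q→B 8·9=72, R→E 4·18=72, S→B 5·6=30, T→A 2·19=38. Service 310; fixed 133; total 443.
Proposal Y: {B, C, D}: P→C 2·14=28, Q→D 6·9=54, R→B 12·18=216, S→B 5·6=30, T→C 4·19=76. Service 404; fixed 113; total 517.
Difference: |443 − 517| = 74.

Proposal X is cheaper by 74.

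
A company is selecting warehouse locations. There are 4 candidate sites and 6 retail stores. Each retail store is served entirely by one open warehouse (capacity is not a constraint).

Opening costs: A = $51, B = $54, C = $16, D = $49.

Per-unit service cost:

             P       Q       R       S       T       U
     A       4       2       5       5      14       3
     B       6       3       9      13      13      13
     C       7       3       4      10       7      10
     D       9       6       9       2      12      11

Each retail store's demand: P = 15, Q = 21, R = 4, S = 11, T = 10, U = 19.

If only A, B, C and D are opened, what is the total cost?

Each retail store is assigned to its cheapest site among the open ones.
{A, B, C, D}: P→A 4·15=60, Q→A 2·21=42, R→C 4·4=16, S→D 2·11=22, T→C 7·10=70, U→A 3·19=57. Service 267; fixed 170; total 437.

Total cost: 437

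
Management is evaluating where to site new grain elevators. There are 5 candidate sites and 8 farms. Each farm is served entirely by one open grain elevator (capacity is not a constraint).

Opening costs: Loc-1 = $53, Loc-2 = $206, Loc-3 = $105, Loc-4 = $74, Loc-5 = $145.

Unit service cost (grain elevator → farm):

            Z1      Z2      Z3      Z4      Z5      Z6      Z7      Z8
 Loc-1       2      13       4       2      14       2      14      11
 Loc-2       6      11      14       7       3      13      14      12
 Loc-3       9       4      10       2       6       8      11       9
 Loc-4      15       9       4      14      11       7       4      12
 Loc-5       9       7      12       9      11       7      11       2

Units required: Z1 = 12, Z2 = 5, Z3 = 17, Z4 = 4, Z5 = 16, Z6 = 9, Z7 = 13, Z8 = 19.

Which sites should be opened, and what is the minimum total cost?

Open Loc-1, Loc-3 and Loc-4; minimum total cost 689.

For any fixed open set, each farm goes to its cheapest open site; total = fixed + service.
{Loc-1, Loc-3, Loc-4}: Z1→Loc-1 2·12=24, Z2→Loc-3 4·5=20, Z3→Loc-1 4·17=68, Z4→Loc-1 2·4=8, Z5→Loc-3 6·16=96, Z6→Loc-1 2·9=18, Z7→Loc-4 4·13=52, Z8→Loc-3 9·19=171. Service 457; fixed 232; total 689.
{Loc-1, Loc-4, Loc-5}: service 419 + fixed 272 = 691
{Loc-1, Loc-3, Loc-4, Loc-5}: service 324 + fixed 377 = 701
{Loc-1, Loc-2, Loc-3, Loc-4, Loc-5}: service 276 + fixed 583 = 859
No other subset beats 689.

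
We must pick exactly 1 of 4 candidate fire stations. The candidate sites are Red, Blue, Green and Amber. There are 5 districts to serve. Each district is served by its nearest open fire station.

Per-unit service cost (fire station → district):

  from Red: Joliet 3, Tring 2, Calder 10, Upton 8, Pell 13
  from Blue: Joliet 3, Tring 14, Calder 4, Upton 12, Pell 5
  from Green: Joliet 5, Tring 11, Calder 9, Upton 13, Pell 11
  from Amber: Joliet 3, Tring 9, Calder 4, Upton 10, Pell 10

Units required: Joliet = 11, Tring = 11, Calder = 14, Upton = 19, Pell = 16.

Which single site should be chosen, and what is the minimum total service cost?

With exactly 1 open, each district uses its cheapest among the chosen.
{Amber}: Joliet→Amber 3·11=33, Tring→Amber 9·11=99, Calder→Amber 4·14=56, Upton→Amber 10·19=190, Pell→Amber 10·16=160. Service cost 538.
{Blue}: service cost 551
{Red}: service cost 555
Among all 4 size-1 choices, {Amber} is lowest.

Choose Amber only; total service cost 538.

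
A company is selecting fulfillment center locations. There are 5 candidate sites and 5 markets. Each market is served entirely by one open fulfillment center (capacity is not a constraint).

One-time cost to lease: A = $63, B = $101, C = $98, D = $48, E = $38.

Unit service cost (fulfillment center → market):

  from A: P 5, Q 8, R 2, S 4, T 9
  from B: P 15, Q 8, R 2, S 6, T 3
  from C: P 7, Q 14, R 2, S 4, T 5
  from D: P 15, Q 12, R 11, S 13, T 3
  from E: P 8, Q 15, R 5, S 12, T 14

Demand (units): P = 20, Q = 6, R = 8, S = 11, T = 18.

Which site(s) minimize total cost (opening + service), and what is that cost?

Open A and D; minimum total cost 373.

For any fixed open set, each market goes to its cheapest open site; total = fixed + service.
{A, D}: P→A 5·20=100, Q→A 8·6=48, R→A 2·8=16, S→A 4·11=44, T→D 3·18=54. Service 262; fixed 111; total 373.
{A, D, E}: P→A 5·20=100, Q→A 8·6=48, R→A 2·8=16, S→A 4·11=44, T→D 3·18=54. Service 262; fixed 149; total 411.
{A, B}: service 262 + fixed 164 = 426
{A, B, C, D, E}: service 262 + fixed 348 = 610
No other subset beats 373.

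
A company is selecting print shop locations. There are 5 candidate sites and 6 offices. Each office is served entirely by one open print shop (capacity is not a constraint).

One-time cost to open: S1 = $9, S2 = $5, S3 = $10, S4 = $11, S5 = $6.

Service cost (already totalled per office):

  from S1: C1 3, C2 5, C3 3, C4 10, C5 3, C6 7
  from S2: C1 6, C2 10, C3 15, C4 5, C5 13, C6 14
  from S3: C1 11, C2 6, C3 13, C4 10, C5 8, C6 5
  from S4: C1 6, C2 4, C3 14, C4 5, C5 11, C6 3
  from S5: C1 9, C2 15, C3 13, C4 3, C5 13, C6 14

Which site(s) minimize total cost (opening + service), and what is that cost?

For any fixed open set, each office goes to its cheapest open site; total = fixed + service.
{S1, S5}: C1→S1 3, C2→S1 5, C3→S1 3, C4→S5 3, C5→S1 3, C6→S1 7. Service 24; fixed 15; total 39.
{S1}: C1→S1 3, C2→S1 5, C3→S1 3, C4→S1 10, C5→S1 3, C6→S1 7. Service 31; fixed 9; total 40.
{S1, S2}: service 26 + fixed 14 = 40
{S1, S2, S3, S4, S5}: service 19 + fixed 41 = 60
No other subset beats 39.

Open S1 and S5; minimum total cost 39.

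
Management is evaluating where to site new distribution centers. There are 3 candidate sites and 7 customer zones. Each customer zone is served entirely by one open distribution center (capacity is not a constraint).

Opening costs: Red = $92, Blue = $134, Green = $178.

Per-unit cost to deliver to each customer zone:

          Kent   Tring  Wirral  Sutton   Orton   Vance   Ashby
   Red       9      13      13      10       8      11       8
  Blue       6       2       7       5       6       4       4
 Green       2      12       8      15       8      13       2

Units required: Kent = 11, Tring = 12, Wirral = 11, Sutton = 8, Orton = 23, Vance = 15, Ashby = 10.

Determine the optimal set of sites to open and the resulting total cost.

Open Blue only; minimum total cost 579.

For any fixed open set, each customer zone goes to its cheapest open site; total = fixed + service.
{Blue}: Kent→Blue 6·11=66, Tring→Blue 2·12=24, Wirral→Blue 7·11=77, Sutton→Blue 5·8=40, Orton→Blue 6·23=138, Vance→Blue 4·15=60, Ashby→Blue 4·10=40. Service 445; fixed 134; total 579.
{Red, Blue}: service 445 + fixed 226 = 671
{Blue, Green}: service 381 + fixed 312 = 693
{Red, Blue, Green}: service 381 + fixed 404 = 785
No other subset beats 579.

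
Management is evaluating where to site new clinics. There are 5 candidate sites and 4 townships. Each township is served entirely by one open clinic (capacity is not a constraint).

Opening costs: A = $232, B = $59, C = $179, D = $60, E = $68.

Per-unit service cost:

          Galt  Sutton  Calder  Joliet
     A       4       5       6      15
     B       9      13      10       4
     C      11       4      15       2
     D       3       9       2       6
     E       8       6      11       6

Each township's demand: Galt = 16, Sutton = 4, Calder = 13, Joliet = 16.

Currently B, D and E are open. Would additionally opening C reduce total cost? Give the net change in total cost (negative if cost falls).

No — net change +139 (cost rises by 139).

Current service cost with {B, D, E}: 162.
Adding C: each township re-picks its cheapest; new service cost 122, saving 40.
Extra fixed cost: 179. Net change = 179 − 40 = 139.
(Totals: 349 → 488.)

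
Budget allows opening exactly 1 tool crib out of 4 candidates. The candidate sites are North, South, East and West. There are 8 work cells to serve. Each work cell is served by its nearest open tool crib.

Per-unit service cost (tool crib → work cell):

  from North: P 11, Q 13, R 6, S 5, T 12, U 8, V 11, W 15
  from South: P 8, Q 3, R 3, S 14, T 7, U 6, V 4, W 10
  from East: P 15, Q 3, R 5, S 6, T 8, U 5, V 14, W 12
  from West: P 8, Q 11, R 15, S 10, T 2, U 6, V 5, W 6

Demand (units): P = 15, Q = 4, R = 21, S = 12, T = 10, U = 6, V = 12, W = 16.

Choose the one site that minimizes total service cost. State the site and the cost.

Choose South only; total service cost 677.

With exactly 1 open, each work cell uses its cheapest among the chosen.
{South}: P→South 8·15=120, Q→South 3·4=12, R→South 3·21=63, S→South 14·12=168, T→South 7·10=70, U→South 6·6=36, V→South 4·12=48, W→South 10·16=160. Service cost 677.
{West}: service cost 811
{East}: service cost 884
Among all 4 size-1 choices, {South} is lowest.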